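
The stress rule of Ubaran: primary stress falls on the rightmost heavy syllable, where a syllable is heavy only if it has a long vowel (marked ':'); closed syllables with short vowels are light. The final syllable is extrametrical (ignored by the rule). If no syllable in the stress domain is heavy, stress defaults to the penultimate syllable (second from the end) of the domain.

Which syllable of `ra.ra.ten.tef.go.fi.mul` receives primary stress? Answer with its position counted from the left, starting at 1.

The final syllable (7, mul) is extrametrical; the stress domain is syllables 1–6.
Weights: 1 ra L, 2 ra L, 3 ten L, 4 tef L, 5 go L, 6 fi L.
No heavy syllable in the domain; default to the penultimate syllable (second from the end) of the domain = syllable 5.
Primary stress: syllable 5 → ra.ra.ten.tef.ˈgo.fi.mul.

5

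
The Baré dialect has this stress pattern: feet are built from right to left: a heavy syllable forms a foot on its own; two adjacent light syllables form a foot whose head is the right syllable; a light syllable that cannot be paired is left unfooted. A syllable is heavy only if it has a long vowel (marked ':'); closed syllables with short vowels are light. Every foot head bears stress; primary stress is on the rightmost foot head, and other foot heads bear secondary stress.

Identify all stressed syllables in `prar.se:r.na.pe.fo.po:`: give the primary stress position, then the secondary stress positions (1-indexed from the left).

primary 6, secondary 2, 5

Weights: 1 prar L, 2 se:r H, 3 na L, 4 pe L, 5 fo L, 6 po: H.
Parse right to left (heavy = foot alone; LL = one foot; stranded L unfooted): prar (ˈse:r) na (pe.ˈfo) (ˈpo:).
Foot heads: 2, 5, 6.
Primary stress on the rightmost head = syllable 6.
Secondary stress on 2, 5: prar.ˌse:r.na.pe.ˌfo.ˈpo:.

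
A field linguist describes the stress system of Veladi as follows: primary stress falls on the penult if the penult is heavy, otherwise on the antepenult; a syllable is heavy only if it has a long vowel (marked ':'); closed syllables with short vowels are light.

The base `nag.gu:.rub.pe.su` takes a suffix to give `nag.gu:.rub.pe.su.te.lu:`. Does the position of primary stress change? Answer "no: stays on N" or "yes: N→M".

Base `nag.gu:.rub.pe.su` (5 syllables):
  Weights: 3 rub L, 4 pe L, 5 su L.
  The penult (syllable 4, pe) is light, so stress falls on the antepenult (syllable 3, rub).
  → primary stress on syllable 3.
Suffixed `nag.gu:.rub.pe.su.te.lu:` (7 syllables):
  Weights: 5 su L, 6 te L, 7 lu: H.
  The penult (syllable 6, te) is light, so stress falls on the antepenult (syllable 5, su).
  → primary stress on syllable 5.

yes: 3→5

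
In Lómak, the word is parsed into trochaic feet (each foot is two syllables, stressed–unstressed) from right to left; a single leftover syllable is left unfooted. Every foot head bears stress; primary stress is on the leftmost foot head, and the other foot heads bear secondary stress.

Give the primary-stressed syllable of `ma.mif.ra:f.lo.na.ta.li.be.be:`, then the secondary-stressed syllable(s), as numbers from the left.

primary 2, secondary 4, 6, 8

Parse right to left into trochaic (ˈσσ) feet: ma (ˈmif.ra:f) (ˈlo.na) (ˈta.li) (ˈbe.be:). Syllable 1 is left unfooted.
Foot heads (stressed positions): 2, 4, 6, 8.
End Rule Leftmost: primary stress on the leftmost head = syllable 2.
Secondary stress on 4, 6, 8: ma.ˈmif.ra:f.ˌlo.na.ˌta.li.ˌbe.be:.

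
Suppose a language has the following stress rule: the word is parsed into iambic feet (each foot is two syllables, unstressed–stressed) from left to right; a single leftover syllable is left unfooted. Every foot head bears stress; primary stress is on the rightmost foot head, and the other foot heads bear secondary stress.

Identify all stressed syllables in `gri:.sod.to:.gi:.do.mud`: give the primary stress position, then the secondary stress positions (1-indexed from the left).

primary 6, secondary 2, 4

Parse left to right into iambic (σˈσ) feet: (gri:.ˈsod) (to:.ˈgi:) (do.ˈmud).
Foot heads (stressed positions): 2, 4, 6.
End Rule Rightmost: primary stress on the rightmost head = syllable 6.
Secondary stress on 2, 4: gri:.ˌsod.to:.ˌgi:.do.ˈmud.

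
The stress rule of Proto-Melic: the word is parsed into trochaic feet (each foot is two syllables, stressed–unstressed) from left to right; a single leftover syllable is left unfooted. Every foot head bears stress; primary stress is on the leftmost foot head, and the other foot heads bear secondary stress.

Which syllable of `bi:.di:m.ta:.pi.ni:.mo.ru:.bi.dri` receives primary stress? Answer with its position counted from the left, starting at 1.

Parse left to right into trochaic (ˈσσ) feet: (ˈbi:.di:m) (ˈta:.pi) (ˈni:.mo) (ˈru:.bi) dri. Syllable 9 is left unfooted.
Foot heads (stressed positions): 1, 3, 5, 7.
End Rule Leftmost: primary stress on the leftmost head = syllable 1.
Primary stress: syllable 1 → ˈbi:.di:m.ta:.pi.ni:.mo.ru:.bi.dri.

1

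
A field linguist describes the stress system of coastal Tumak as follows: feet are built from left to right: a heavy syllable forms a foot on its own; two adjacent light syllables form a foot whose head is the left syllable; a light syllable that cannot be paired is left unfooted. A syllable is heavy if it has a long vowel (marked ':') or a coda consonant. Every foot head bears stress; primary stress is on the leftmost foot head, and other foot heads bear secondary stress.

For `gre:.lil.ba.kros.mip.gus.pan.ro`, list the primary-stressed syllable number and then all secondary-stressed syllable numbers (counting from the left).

primary 1, secondary 2, 4, 5, 6, 7

Weights: 1 gre: H, 2 lil H, 3 ba L, 4 kros H, 5 mip H, 6 gus H, 7 pan H, 8 ro L.
Parse left to right (heavy = foot alone; LL = one foot; stranded L unfooted): (ˈgre:) (ˈlil) ba (ˈkros) (ˈmip) (ˈgus) (ˈpan) ro.
Foot heads: 1, 2, 4, 5, 6, 7.
Primary stress on the leftmost head = syllable 1.
Secondary stress on 2, 4, 5, 6, 7: ˈgre:.ˌlil.ba.ˌkros.ˌmip.ˌgus.ˌpan.ro.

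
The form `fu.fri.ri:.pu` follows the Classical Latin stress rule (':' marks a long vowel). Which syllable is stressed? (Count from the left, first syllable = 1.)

Classical Latin: stress the penult if heavy (long vowel or closed), else the antepenult.
Weights: 2 fri L, 3 ri: H, 4 pu L.
The penult (syllable 3, ri:) is heavy, so it takes stress.
Stress on syllable 3: fu.fri.ˈri:.pu.

3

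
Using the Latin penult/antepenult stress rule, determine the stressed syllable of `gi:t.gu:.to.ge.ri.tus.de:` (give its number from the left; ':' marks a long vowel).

6

Classical Latin: stress the penult if heavy (long vowel or closed), else the antepenult.
Weights: 5 ri L, 6 tus H, 7 de: H.
The penult (syllable 6, tus) is heavy, so it takes stress.
Stress on syllable 6: gi:t.gu:.to.ge.ri.ˈtus.de:.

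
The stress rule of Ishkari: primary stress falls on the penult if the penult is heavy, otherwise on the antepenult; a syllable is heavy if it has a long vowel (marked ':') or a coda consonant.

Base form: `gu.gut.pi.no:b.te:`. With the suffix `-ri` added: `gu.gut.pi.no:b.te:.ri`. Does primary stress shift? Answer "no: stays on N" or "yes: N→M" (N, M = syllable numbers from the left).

yes: 4→5

Base `gu.gut.pi.no:b.te:` (5 syllables):
  Weights: 3 pi L, 4 no:b H, 5 te: H.
  The penult (syllable 4, no:b) is heavy, so it takes stress.
  → primary stress on syllable 4.
Suffixed `gu.gut.pi.no:b.te:.ri` (6 syllables):
  Weights: 4 no:b H, 5 te: H, 6 ri L.
  The penult (syllable 5, te:) is heavy, so it takes stress.
  → primary stress on syllable 5.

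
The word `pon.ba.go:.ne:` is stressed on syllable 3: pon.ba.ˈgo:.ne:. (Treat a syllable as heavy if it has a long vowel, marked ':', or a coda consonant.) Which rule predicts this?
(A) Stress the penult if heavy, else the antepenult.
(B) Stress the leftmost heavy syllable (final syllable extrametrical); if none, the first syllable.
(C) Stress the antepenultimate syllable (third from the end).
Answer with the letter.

Rule A → syllable 3 ✓.
Rule B → syllable 1 (observed: 3).
Rule C → syllable 2 (observed: 3).

A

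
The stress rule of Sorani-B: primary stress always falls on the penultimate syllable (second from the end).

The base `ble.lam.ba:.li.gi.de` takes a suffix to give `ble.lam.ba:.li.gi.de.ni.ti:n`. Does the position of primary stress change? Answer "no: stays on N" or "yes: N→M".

yes: 5→7

Base `ble.lam.ba:.li.gi.de` (6 syllables):
  The word has 6 syllables; the penultimate syllable (second from the end) is syllable 5 (gi).
  → primary stress on syllable 5.
Suffixed `ble.lam.ba:.li.gi.de.ni.ti:n` (8 syllables):
  The word has 8 syllables; the penultimate syllable (second from the end) is syllable 7 (ni).
  → primary stress on syllable 7.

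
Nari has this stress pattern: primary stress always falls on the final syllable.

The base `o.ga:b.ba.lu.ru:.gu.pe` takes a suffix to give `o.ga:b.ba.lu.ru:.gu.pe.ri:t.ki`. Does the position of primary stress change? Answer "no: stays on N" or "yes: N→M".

Base `o.ga:b.ba.lu.ru:.gu.pe` (7 syllables):
  The word has 7 syllables; the final syllable is syllable 7 (pe).
  → primary stress on syllable 7.
Suffixed `o.ga:b.ba.lu.ru:.gu.pe.ri:t.ki` (9 syllables):
  The word has 9 syllables; the final syllable is syllable 9 (ki).
  → primary stress on syllable 9.

yes: 7→9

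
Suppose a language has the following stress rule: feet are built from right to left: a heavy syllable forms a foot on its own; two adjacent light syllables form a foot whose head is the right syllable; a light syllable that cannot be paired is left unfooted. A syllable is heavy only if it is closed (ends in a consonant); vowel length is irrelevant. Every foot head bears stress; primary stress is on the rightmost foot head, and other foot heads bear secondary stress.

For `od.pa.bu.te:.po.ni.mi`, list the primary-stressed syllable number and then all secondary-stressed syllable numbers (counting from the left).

primary 7, secondary 1, 3, 5

Weights: 1 od H, 2 pa L, 3 bu L, 4 te: L, 5 po L, 6 ni L, 7 mi L.
Parse right to left (heavy = foot alone; LL = one foot; stranded L unfooted): (ˈod) (pa.ˈbu) (te:.ˈpo) (ni.ˈmi).
Foot heads: 1, 3, 5, 7.
Primary stress on the rightmost head = syllable 7.
Secondary stress on 1, 3, 5: ˌod.pa.ˌbu.te:.ˌpo.ni.ˈmi.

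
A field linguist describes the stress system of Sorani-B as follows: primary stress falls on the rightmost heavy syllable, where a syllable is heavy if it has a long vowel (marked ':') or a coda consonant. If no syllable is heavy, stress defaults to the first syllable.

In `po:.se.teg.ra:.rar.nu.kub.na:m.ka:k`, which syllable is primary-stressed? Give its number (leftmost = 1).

Weights: 1 po: H, 2 se L, 3 teg H, 4 ra: H, 5 rar H, 6 nu L, 7 kub H, 8 na:m H, 9 ka:k H.
Heavy syllables in the domain: 1, 3, 4, 5, 7, 8, 9. The rightmost is syllable 9 (ka:k).
Primary stress: syllable 9 → po:.se.teg.ra:.rar.nu.kub.na:m.ˈka:k.

9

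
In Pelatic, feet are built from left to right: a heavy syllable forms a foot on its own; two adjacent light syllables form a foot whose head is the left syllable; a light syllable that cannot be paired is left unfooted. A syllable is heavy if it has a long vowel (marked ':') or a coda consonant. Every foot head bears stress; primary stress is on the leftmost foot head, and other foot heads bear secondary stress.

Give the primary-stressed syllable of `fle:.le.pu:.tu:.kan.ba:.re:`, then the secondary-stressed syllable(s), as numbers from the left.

primary 1, secondary 3, 4, 5, 6, 7

Weights: 1 fle: H, 2 le L, 3 pu: H, 4 tu: H, 5 kan H, 6 ba: H, 7 re: H.
Parse left to right (heavy = foot alone; LL = one foot; stranded L unfooted): (ˈfle:) le (ˈpu:) (ˈtu:) (ˈkan) (ˈba:) (ˈre:).
Foot heads: 1, 3, 4, 5, 6, 7.
Primary stress on the leftmost head = syllable 1.
Secondary stress on 3, 4, 5, 6, 7: ˈfle:.le.ˌpu:.ˌtu:.ˌkan.ˌba:.ˌre:.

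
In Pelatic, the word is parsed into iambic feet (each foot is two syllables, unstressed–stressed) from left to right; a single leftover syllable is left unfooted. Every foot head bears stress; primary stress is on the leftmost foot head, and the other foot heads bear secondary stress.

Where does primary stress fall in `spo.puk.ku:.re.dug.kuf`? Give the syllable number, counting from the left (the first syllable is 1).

2

Parse left to right into iambic (σˈσ) feet: (spo.ˈpuk) (ku:.ˈre) (dug.ˈkuf).
Foot heads (stressed positions): 2, 4, 6.
End Rule Leftmost: primary stress on the leftmost head = syllable 2.
Primary stress: syllable 2 → spo.ˈpuk.ku:.re.dug.kuf.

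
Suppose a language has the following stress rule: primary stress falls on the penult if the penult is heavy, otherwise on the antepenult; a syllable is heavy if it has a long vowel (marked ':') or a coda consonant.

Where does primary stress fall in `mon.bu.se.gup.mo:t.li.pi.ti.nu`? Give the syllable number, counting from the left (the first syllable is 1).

7

Weights: 7 pi L, 8 ti L, 9 nu L.
The penult (syllable 8, ti) is light, so stress falls on the antepenult (syllable 7, pi).
Primary stress: syllable 7 → mon.bu.se.gup.mo:t.li.ˈpi.ti.nu.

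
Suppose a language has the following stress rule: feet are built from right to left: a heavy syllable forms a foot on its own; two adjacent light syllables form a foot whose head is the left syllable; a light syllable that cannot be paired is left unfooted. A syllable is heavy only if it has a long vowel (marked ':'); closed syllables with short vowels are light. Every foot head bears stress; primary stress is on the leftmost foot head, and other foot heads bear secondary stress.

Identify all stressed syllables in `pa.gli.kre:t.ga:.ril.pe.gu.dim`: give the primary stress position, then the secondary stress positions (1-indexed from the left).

Weights: 1 pa L, 2 gli L, 3 kre:t H, 4 ga: H, 5 ril L, 6 pe L, 7 gu L, 8 dim L.
Parse right to left (heavy = foot alone; LL = one foot; stranded L unfooted): (ˈpa.gli) (ˈkre:t) (ˈga:) (ˈril.pe) (ˈgu.dim).
Foot heads: 1, 3, 4, 5, 7.
Primary stress on the leftmost head = syllable 1.
Secondary stress on 3, 4, 5, 7: ˈpa.gli.ˌkre:t.ˌga:.ˌril.pe.ˌgu.dim.

primary 1, secondary 3, 4, 5, 7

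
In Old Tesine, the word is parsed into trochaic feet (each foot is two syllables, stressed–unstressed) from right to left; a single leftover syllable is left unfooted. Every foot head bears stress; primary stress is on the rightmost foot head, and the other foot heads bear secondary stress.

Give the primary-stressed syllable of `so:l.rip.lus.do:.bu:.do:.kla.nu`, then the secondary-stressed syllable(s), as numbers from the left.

Parse right to left into trochaic (ˈσσ) feet: (ˈso:l.rip) (ˈlus.do:) (ˈbu:.do:) (ˈkla.nu).
Foot heads (stressed positions): 1, 3, 5, 7.
End Rule Rightmost: primary stress on the rightmost head = syllable 7.
Secondary stress on 1, 3, 5: ˌso:l.rip.ˌlus.do:.ˌbu:.do:.ˈkla.nu.

primary 7, secondary 1, 3, 5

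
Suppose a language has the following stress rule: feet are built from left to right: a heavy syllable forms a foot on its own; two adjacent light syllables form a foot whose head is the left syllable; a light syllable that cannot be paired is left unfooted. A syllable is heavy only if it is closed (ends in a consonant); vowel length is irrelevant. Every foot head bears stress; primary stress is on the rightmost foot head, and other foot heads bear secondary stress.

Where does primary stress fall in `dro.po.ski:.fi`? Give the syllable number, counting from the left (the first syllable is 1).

Weights: 1 dro L, 2 po L, 3 ski: L, 4 fi L.
Parse left to right (heavy = foot alone; LL = one foot; stranded L unfooted): (ˈdro.po) (ˈski:.fi).
Foot heads: 1, 3.
Primary stress on the rightmost head = syllable 3.
Primary stress: syllable 3 → dro.po.ˈski:.fi.

3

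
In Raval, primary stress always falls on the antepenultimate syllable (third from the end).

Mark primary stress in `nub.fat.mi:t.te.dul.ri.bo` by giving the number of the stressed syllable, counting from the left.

5

The word has 7 syllables; the antepenultimate syllable (third from the end) is syllable 5 (dul).
Primary stress: syllable 5 → nub.fat.mi:t.te.ˈdul.ri.bo.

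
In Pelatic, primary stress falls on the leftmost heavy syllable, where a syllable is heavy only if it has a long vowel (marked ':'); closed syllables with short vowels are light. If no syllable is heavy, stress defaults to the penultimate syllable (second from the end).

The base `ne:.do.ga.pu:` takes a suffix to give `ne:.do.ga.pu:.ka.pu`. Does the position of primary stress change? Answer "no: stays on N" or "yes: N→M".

no: stays on 1

Base `ne:.do.ga.pu:` (4 syllables):
  Weights: 1 ne: H, 2 do L, 3 ga L, 4 pu: H.
  Heavy syllables in the domain: 1, 4. The leftmost is syllable 1 (ne:).
  → primary stress on syllable 1.
Suffixed `ne:.do.ga.pu:.ka.pu` (6 syllables):
  Weights: 1 ne: H, 2 do L, 3 ga L, 4 pu: H, 5 ka L, 6 pu L.
  Heavy syllables in the domain: 1, 4. The leftmost is syllable 1 (ne:).
  → primary stress on syllable 1.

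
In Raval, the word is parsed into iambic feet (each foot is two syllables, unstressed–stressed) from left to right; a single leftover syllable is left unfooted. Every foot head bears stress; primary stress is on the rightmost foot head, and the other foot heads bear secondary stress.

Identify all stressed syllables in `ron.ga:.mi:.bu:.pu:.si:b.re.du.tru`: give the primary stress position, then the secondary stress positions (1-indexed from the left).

Parse left to right into iambic (σˈσ) feet: (ron.ˈga:) (mi:.ˈbu:) (pu:.ˈsi:b) (re.ˈdu) tru. Syllable 9 is left unfooted.
Foot heads (stressed positions): 2, 4, 6, 8.
End Rule Rightmost: primary stress on the rightmost head = syllable 8.
Secondary stress on 2, 4, 6: ron.ˌga:.mi:.ˌbu:.pu:.ˌsi:b.re.ˈdu.tru.

primary 8, secondary 2, 4, 6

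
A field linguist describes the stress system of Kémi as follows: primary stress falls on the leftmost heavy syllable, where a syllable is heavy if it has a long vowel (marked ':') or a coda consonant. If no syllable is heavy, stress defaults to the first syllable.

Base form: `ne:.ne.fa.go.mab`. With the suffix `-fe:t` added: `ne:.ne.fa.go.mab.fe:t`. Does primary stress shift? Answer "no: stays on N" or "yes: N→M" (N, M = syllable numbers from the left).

no: stays on 1

Base `ne:.ne.fa.go.mab` (5 syllables):
  Weights: 1 ne: H, 2 ne L, 3 fa L, 4 go L, 5 mab H.
  Heavy syllables in the domain: 1, 5. The leftmost is syllable 1 (ne:).
  → primary stress on syllable 1.
Suffixed `ne:.ne.fa.go.mab.fe:t` (6 syllables):
  Weights: 1 ne: H, 2 ne L, 3 fa L, 4 go L, 5 mab H, 6 fe:t H.
  Heavy syllables in the domain: 1, 5, 6. The leftmost is syllable 1 (ne:).
  → primary stress on syllable 1.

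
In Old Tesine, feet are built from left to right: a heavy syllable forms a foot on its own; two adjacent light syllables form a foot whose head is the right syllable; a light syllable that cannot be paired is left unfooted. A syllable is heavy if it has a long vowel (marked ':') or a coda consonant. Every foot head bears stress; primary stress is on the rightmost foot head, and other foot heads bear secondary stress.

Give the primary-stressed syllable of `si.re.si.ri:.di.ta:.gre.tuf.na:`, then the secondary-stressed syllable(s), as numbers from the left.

primary 9, secondary 2, 4, 6, 8

Weights: 1 si L, 2 re L, 3 si L, 4 ri: H, 5 di L, 6 ta: H, 7 gre L, 8 tuf H, 9 na: H.
Parse left to right (heavy = foot alone; LL = one foot; stranded L unfooted): (si.ˈre) si (ˈri:) di (ˈta:) gre (ˈtuf) (ˈna:).
Foot heads: 2, 4, 6, 8, 9.
Primary stress on the rightmost head = syllable 9.
Secondary stress on 2, 4, 6, 8: si.ˌre.si.ˌri:.di.ˌta:.gre.ˌtuf.ˈna:.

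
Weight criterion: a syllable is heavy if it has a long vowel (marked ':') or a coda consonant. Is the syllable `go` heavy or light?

light

`go`: short vowel, open (no coda). Short vowel, open → light.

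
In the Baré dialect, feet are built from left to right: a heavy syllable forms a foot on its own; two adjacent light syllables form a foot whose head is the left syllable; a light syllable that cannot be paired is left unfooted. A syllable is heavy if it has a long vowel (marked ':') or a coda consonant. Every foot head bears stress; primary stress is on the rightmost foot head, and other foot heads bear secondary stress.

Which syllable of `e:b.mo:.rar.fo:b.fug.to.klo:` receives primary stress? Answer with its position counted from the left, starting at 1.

Weights: 1 e:b H, 2 mo: H, 3 rar H, 4 fo:b H, 5 fug H, 6 to L, 7 klo: H.
Parse left to right (heavy = foot alone; LL = one foot; stranded L unfooted): (ˈe:b) (ˈmo:) (ˈrar) (ˈfo:b) (ˈfug) to (ˈklo:).
Foot heads: 1, 2, 3, 4, 5, 7.
Primary stress on the rightmost head = syllable 7.
Primary stress: syllable 7 → e:b.mo:.rar.fo:b.fug.to.ˈklo:.

7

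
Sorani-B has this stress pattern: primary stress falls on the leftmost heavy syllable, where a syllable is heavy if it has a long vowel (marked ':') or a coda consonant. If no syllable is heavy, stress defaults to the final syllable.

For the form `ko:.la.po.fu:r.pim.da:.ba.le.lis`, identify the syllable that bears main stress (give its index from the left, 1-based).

Weights: 1 ko: H, 2 la L, 3 po L, 4 fu:r H, 5 pim H, 6 da: H, 7 ba L, 8 le L, 9 lis H.
Heavy syllables in the domain: 1, 4, 5, 6, 9. The leftmost is syllable 1 (ko:).
Primary stress: syllable 1 → ˈko:.la.po.fu:r.pim.da:.ba.le.lis.

1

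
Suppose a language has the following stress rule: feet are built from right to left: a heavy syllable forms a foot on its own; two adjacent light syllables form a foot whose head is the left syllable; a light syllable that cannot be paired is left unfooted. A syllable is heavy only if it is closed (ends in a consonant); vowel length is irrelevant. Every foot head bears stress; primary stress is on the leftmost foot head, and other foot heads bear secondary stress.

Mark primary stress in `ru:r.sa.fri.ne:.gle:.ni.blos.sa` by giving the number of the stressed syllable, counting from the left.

Weights: 1 ru:r H, 2 sa L, 3 fri L, 4 ne: L, 5 gle: L, 6 ni L, 7 blos H, 8 sa L.
Parse right to left (heavy = foot alone; LL = one foot; stranded L unfooted): (ˈru:r) sa (ˈfri.ne:) (ˈgle:.ni) (ˈblos) sa.
Foot heads: 1, 3, 5, 7.
Primary stress on the leftmost head = syllable 1.
Primary stress: syllable 1 → ˈru:r.sa.fri.ne:.gle:.ni.blos.sa.

1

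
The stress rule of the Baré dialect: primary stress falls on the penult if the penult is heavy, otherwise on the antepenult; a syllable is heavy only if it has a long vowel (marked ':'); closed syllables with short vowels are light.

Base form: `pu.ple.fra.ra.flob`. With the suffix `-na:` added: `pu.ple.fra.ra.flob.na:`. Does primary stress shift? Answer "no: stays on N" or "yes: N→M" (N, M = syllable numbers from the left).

yes: 3→4

Base `pu.ple.fra.ra.flob` (5 syllables):
  Weights: 3 fra L, 4 ra L, 5 flob L.
  The penult (syllable 4, ra) is light, so stress falls on the antepenult (syllable 3, fra).
  → primary stress on syllable 3.
Suffixed `pu.ple.fra.ra.flob.na:` (6 syllables):
  Weights: 4 ra L, 5 flob L, 6 na: H.
  The penult (syllable 5, flob) is light, so stress falls on the antepenult (syllable 4, ra).
  → primary stress on syllable 4.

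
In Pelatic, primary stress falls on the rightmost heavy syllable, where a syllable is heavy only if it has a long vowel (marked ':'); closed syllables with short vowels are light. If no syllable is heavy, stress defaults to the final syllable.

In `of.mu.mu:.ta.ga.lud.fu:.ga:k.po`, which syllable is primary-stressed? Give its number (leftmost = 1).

8

Weights: 1 of L, 2 mu L, 3 mu: H, 4 ta L, 5 ga L, 6 lud L, 7 fu: H, 8 ga:k H, 9 po L.
Heavy syllables in the domain: 3, 7, 8. The rightmost is syllable 8 (ga:k).
Primary stress: syllable 8 → of.mu.mu:.ta.ga.lud.fu:.ˈga:k.po.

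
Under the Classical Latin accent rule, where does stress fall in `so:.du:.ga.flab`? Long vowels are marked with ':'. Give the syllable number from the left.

2

Classical Latin: stress the penult if heavy (long vowel or closed), else the antepenult.
Weights: 2 du: H, 3 ga L, 4 flab H.
The penult (syllable 3, ga) is light, so stress falls on the antepenult (syllable 2, du:).
Stress on syllable 2: so:.ˈdu:.ga.flab.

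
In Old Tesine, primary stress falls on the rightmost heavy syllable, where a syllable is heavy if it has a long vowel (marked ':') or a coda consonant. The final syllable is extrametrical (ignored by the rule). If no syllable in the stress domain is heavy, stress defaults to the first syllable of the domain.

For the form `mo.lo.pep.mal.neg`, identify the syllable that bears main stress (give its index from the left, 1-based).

The final syllable (5, neg) is extrametrical; the stress domain is syllables 1–4.
Weights: 1 mo L, 2 lo L, 3 pep H, 4 mal H.
Heavy syllables in the domain: 3, 4. The rightmost is syllable 4 (mal).
Primary stress: syllable 4 → mo.lo.pep.ˈmal.neg.

4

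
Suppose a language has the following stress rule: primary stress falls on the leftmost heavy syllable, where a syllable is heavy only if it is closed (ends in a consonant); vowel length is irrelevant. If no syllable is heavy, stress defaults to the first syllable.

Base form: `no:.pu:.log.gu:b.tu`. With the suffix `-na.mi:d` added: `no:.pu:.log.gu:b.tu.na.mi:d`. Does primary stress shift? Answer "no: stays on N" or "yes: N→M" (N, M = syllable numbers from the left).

Base `no:.pu:.log.gu:b.tu` (5 syllables):
  Weights: 1 no: L, 2 pu: L, 3 log H, 4 gu:b H, 5 tu L.
  Heavy syllables in the domain: 3, 4. The leftmost is syllable 3 (log).
  → primary stress on syllable 3.
Suffixed `no:.pu:.log.gu:b.tu.na.mi:d` (7 syllables):
  Weights: 1 no: L, 2 pu: L, 3 log H, 4 gu:b H, 5 tu L, 6 na L, 7 mi:d H.
  Heavy syllables in the domain: 3, 4, 7. The leftmost is syllable 3 (log).
  → primary stress on syllable 3.

no: stays on 3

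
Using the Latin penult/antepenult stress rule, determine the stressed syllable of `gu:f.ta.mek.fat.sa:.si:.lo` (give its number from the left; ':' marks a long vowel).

Classical Latin: stress the penult if heavy (long vowel or closed), else the antepenult.
Weights: 5 sa: H, 6 si: H, 7 lo L.
The penult (syllable 6, si:) is heavy, so it takes stress.
Stress on syllable 6: gu:f.ta.mek.fat.sa:.ˈsi:.lo.

6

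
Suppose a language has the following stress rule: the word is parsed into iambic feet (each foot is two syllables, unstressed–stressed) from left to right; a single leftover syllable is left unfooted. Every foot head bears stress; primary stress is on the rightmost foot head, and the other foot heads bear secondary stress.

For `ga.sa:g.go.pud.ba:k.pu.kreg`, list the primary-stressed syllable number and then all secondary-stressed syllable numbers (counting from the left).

Parse left to right into iambic (σˈσ) feet: (ga.ˈsa:g) (go.ˈpud) (ba:k.ˈpu) kreg. Syllable 7 is left unfooted.
Foot heads (stressed positions): 2, 4, 6.
End Rule Rightmost: primary stress on the rightmost head = syllable 6.
Secondary stress on 2, 4: ga.ˌsa:g.go.ˌpud.ba:k.ˈpu.kreg.

primary 6, secondary 2, 4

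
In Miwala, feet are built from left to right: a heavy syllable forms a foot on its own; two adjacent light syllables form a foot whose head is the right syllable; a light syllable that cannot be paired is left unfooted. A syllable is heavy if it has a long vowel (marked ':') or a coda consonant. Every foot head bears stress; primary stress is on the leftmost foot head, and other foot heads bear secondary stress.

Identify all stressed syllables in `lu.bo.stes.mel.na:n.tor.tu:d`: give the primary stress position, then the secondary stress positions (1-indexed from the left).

Weights: 1 lu L, 2 bo L, 3 stes H, 4 mel H, 5 na:n H, 6 tor H, 7 tu:d H.
Parse left to right (heavy = foot alone; LL = one foot; stranded L unfooted): (lu.ˈbo) (ˈstes) (ˈmel) (ˈna:n) (ˈtor) (ˈtu:d).
Foot heads: 2, 3, 4, 5, 6, 7.
Primary stress on the leftmost head = syllable 2.
Secondary stress on 3, 4, 5, 6, 7: lu.ˈbo.ˌstes.ˌmel.ˌna:n.ˌtor.ˌtu:d.

primary 2, secondary 3, 4, 5, 6, 7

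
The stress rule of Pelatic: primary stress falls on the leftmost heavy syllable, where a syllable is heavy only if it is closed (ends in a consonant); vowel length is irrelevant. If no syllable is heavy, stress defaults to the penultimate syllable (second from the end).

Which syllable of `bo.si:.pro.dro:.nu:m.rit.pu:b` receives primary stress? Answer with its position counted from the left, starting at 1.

5

Weights: 1 bo L, 2 si: L, 3 pro L, 4 dro: L, 5 nu:m H, 6 rit H, 7 pu:b H.
Heavy syllables in the domain: 5, 6, 7. The leftmost is syllable 5 (nu:m).
Primary stress: syllable 5 → bo.si:.pro.dro:.ˈnu:m.rit.pu:b.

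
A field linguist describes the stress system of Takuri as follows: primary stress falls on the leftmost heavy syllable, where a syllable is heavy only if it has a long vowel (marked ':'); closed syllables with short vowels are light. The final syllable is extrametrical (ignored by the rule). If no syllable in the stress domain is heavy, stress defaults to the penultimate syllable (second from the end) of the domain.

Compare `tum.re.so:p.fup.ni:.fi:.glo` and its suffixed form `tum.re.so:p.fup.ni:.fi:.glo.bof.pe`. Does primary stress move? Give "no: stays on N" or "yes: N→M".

no: stays on 3

Base `tum.re.so:p.fup.ni:.fi:.glo` (7 syllables):
  The final syllable (7, glo) is extrametrical; the stress domain is syllables 1–6.
  Weights: 1 tum L, 2 re L, 3 so:p H, 4 fup L, 5 ni: H, 6 fi: H.
  Heavy syllables in the domain: 3, 5, 6. The leftmost is syllable 3 (so:p).
  → primary stress on syllable 3.
Suffixed `tum.re.so:p.fup.ni:.fi:.glo.bof.pe` (9 syllables):
  The final syllable (9, pe) is extrametrical; the stress domain is syllables 1–8.
  Weights: 1 tum L, 2 re L, 3 so:p H, 4 fup L, 5 ni: H, 6 fi: H, 7 glo L, 8 bof L.
  Heavy syllables in the domain: 3, 5, 6. The leftmost is syllable 3 (so:p).
  → primary stress on syllable 3.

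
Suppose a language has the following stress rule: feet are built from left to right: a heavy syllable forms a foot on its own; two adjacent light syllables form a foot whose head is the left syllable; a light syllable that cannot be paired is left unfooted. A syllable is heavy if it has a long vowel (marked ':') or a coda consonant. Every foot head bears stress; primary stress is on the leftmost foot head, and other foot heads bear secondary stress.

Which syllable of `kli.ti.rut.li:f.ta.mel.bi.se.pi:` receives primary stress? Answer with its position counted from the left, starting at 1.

1

Weights: 1 kli L, 2 ti L, 3 rut H, 4 li:f H, 5 ta L, 6 mel H, 7 bi L, 8 se L, 9 pi: H.
Parse left to right (heavy = foot alone; LL = one foot; stranded L unfooted): (ˈkli.ti) (ˈrut) (ˈli:f) ta (ˈmel) (ˈbi.se) (ˈpi:).
Foot heads: 1, 3, 4, 6, 7, 9.
Primary stress on the leftmost head = syllable 1.
Primary stress: syllable 1 → ˈkli.ti.rut.li:f.ta.mel.bi.se.pi:.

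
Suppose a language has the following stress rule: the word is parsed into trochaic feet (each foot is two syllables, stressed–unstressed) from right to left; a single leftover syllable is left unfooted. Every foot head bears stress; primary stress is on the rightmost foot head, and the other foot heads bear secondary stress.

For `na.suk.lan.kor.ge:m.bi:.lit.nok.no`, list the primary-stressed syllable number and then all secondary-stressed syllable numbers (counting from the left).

Parse right to left into trochaic (ˈσσ) feet: na (ˈsuk.lan) (ˈkor.ge:m) (ˈbi:.lit) (ˈnok.no). Syllable 1 is left unfooted.
Foot heads (stressed positions): 2, 4, 6, 8.
End Rule Rightmost: primary stress on the rightmost head = syllable 8.
Secondary stress on 2, 4, 6: na.ˌsuk.lan.ˌkor.ge:m.ˌbi:.lit.ˈnok.no.

primary 8, secondary 2, 4, 6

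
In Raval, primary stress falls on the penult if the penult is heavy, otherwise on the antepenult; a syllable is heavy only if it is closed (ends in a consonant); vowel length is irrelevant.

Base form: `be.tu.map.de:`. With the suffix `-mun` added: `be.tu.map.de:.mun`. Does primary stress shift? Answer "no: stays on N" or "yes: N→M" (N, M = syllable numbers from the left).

no: stays on 3

Base `be.tu.map.de:` (4 syllables):
  Weights: 2 tu L, 3 map H, 4 de: L.
  The penult (syllable 3, map) is heavy, so it takes stress.
  → primary stress on syllable 3.
Suffixed `be.tu.map.de:.mun` (5 syllables):
  Weights: 3 map H, 4 de: L, 5 mun H.
  The penult (syllable 4, de:) is light, so stress falls on the antepenult (syllable 3, map).
  → primary stress on syllable 3.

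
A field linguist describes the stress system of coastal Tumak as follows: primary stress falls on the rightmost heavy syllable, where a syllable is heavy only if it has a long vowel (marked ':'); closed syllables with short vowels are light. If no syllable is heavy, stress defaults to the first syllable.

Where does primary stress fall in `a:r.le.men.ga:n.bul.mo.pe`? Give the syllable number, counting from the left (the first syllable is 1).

4

Weights: 1 a:r H, 2 le L, 3 men L, 4 ga:n H, 5 bul L, 6 mo L, 7 pe L.
Heavy syllables in the domain: 1, 4. The rightmost is syllable 4 (ga:n).
Primary stress: syllable 4 → a:r.le.men.ˈga:n.bul.mo.pe.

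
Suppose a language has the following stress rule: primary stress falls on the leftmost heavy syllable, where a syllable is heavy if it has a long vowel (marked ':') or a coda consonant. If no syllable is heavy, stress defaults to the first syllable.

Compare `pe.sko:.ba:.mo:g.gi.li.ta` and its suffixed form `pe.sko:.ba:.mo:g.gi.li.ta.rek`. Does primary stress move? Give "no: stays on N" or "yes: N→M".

Base `pe.sko:.ba:.mo:g.gi.li.ta` (7 syllables):
  Weights: 1 pe L, 2 sko: H, 3 ba: H, 4 mo:g H, 5 gi L, 6 li L, 7 ta L.
  Heavy syllables in the domain: 2, 3, 4. The leftmost is syllable 2 (sko:).
  → primary stress on syllable 2.
Suffixed `pe.sko:.ba:.mo:g.gi.li.ta.rek` (8 syllables):
  Weights: 1 pe L, 2 sko: H, 3 ba: H, 4 mo:g H, 5 gi L, 6 li L, 7 ta L, 8 rek H.
  Heavy syllables in the domain: 2, 3, 4, 8. The leftmost is syllable 2 (sko:).
  → primary stress on syllable 2.

no: stays on 2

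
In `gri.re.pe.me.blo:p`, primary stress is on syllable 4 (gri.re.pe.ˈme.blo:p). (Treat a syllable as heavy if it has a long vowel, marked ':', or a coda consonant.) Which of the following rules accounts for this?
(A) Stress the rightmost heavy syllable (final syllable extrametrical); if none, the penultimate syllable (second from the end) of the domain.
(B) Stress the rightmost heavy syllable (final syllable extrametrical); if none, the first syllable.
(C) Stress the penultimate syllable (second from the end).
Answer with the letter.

C

Rule A → syllable 3 (observed: 4).
Rule B → syllable 1 (observed: 4).
Rule C → syllable 4 ✓.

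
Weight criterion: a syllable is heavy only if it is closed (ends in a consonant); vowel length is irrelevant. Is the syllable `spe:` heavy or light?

`spe:`: long vowel, open (no coda). Open (no coda) → light.

light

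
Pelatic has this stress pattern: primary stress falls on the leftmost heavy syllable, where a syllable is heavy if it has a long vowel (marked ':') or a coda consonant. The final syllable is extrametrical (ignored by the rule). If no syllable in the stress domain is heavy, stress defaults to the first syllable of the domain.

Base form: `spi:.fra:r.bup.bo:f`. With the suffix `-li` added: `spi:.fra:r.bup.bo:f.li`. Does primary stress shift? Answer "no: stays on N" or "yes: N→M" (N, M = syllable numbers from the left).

Base `spi:.fra:r.bup.bo:f` (4 syllables):
  The final syllable (4, bo:f) is extrametrical; the stress domain is syllables 1–3.
  Weights: 1 spi: H, 2 fra:r H, 3 bup H.
  Heavy syllables in the domain: 1, 2, 3. The leftmost is syllable 1 (spi:).
  → primary stress on syllable 1.
Suffixed `spi:.fra:r.bup.bo:f.li` (5 syllables):
  The final syllable (5, li) is extrametrical; the stress domain is syllables 1–4.
  Weights: 1 spi: H, 2 fra:r H, 3 bup H, 4 bo:f H.
  Heavy syllables in the domain: 1, 2, 3, 4. The leftmost is syllable 1 (spi:).
  → primary stress on syllable 1.

no: stays on 1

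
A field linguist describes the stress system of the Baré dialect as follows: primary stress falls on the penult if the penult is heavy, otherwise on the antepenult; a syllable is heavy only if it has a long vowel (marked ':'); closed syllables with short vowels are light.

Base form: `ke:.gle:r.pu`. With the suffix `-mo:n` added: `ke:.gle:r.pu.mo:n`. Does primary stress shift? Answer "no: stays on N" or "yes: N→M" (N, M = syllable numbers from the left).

Base `ke:.gle:r.pu` (3 syllables):
  Weights: 1 ke: H, 2 gle:r H, 3 pu L.
  The penult (syllable 2, gle:r) is heavy, so it takes stress.
  → primary stress on syllable 2.
Suffixed `ke:.gle:r.pu.mo:n` (4 syllables):
  Weights: 2 gle:r H, 3 pu L, 4 mo:n H.
  The penult (syllable 3, pu) is light, so stress falls on the antepenult (syllable 2, gle:r).
  → primary stress on syllable 2.

no: stays on 2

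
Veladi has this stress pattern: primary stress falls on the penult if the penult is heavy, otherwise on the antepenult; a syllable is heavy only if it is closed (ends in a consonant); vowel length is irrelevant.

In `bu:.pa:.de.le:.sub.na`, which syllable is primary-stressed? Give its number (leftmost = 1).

5

Weights: 4 le: L, 5 sub H, 6 na L.
The penult (syllable 5, sub) is heavy, so it takes stress.
Primary stress: syllable 5 → bu:.pa:.de.le:.ˈsub.na.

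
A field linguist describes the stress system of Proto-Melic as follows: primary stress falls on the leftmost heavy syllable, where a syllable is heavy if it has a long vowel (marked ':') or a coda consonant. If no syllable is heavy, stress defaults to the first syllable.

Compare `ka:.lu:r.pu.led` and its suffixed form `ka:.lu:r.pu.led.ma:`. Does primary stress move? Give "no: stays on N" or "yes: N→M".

no: stays on 1

Base `ka:.lu:r.pu.led` (4 syllables):
  Weights: 1 ka: H, 2 lu:r H, 3 pu L, 4 led H.
  Heavy syllables in the domain: 1, 2, 4. The leftmost is syllable 1 (ka:).
  → primary stress on syllable 1.
Suffixed `ka:.lu:r.pu.led.ma:` (5 syllables):
  Weights: 1 ka: H, 2 lu:r H, 3 pu L, 4 led H, 5 ma: H.
  Heavy syllables in the domain: 1, 2, 4, 5. The leftmost is syllable 1 (ka:).
  → primary stress on syllable 1.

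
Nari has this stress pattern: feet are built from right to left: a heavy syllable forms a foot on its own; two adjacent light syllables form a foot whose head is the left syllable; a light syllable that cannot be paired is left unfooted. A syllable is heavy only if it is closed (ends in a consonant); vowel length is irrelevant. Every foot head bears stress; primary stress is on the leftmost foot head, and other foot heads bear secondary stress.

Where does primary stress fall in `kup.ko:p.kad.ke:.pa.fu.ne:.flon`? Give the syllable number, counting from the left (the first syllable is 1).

1

Weights: 1 kup H, 2 ko:p H, 3 kad H, 4 ke: L, 5 pa L, 6 fu L, 7 ne: L, 8 flon H.
Parse right to left (heavy = foot alone; LL = one foot; stranded L unfooted): (ˈkup) (ˈko:p) (ˈkad) (ˈke:.pa) (ˈfu.ne:) (ˈflon).
Foot heads: 1, 2, 3, 4, 6, 8.
Primary stress on the leftmost head = syllable 1.
Primary stress: syllable 1 → ˈkup.ko:p.kad.ke:.pa.fu.ne:.flon.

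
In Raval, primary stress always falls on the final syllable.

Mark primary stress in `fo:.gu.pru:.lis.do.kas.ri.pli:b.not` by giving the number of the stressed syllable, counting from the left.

The word has 9 syllables; the final syllable is syllable 9 (not).
Primary stress: syllable 9 → fo:.gu.pru:.lis.do.kas.ri.pli:b.ˈnot.

9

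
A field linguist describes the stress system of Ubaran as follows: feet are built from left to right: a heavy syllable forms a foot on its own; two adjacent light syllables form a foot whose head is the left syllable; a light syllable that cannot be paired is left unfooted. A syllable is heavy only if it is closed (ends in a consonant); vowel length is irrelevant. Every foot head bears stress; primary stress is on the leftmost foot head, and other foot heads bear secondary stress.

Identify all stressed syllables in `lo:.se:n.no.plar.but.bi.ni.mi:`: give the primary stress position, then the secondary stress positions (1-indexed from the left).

primary 2, secondary 4, 5, 6

Weights: 1 lo: L, 2 se:n H, 3 no L, 4 plar H, 5 but H, 6 bi L, 7 ni L, 8 mi: L.
Parse left to right (heavy = foot alone; LL = one foot; stranded L unfooted): lo: (ˈse:n) no (ˈplar) (ˈbut) (ˈbi.ni) mi:.
Foot heads: 2, 4, 5, 6.
Primary stress on the leftmost head = syllable 2.
Secondary stress on 4, 5, 6: lo:.ˈse:n.no.ˌplar.ˌbut.ˌbi.ni.mi:.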